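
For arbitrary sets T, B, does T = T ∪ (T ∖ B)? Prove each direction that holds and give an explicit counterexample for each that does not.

(⊇) Let x ∈ T ∪ (T ∖ B). Then either x ∈ T and x ∉ B; or x ∈ T ∩ B. In each case x ∈ T, so T ∪ (T ∖ B) ⊆ T.

(⊆) Let x ∈ T. Then either x ∈ T and x ∉ B; or x ∈ T ∩ B. In each case x ∈ T ∪ (T ∖ B), so T ⊆ T ∪ (T ∖ B).

Both inclusions hold.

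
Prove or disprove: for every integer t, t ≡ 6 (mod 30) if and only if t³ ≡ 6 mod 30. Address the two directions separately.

Both directions hold; the statement is true.

[⇐] Suppose t³ ≡ 6 (mod 30). The only residue r in {0, …, 29} with r³ ≡ 6 (mod 30) is r = 6, so t ≡ 6 (mod 30).

[⇒] Suppose t ≡ 6 (mod 30). Write t = 30j + 6. Then (30j + 6)³ = 27000j³ + 16200j² + 3240j + 216 = 30(900j³ + 540j² + 108j + 7) + 6, so t³ ≡ 6 (mod 30).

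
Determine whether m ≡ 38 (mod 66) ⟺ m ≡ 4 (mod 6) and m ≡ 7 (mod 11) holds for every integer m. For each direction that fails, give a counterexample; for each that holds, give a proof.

Neither implication holds.

[⇒] This fails: m = 38 gives 38 ≡ 38 (mod 66) but 38 ≡ 2 (mod 6), so the conjunction on the right does not hold.

[⇐] This fails: m = 40 satisfies both congruences on the right (40 ≡ 4 mod 6 and 40 ≡ 7 mod 11) yet 40 ≡ 40 (mod 66), not 38.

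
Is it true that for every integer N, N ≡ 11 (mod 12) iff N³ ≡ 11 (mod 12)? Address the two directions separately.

(→) Suppose N ≡ 11 (mod 12). Write N = 12j + 11. Then (12j + 11)³ = 1728j³ + 4752j² + 4356j + 1331 = 12(144j³ + 396j² + 363j + 110) + 11, so N³ ≡ 11 (mod 12).

(←) For the converse, argue contrapositively. If N ≢ 11 (mod 12), then N is congruent to one of 0, 1, 2, 3, 4, 5, 6, 7, 8, 9, 10 modulo 12, and these give N³ ≡ 0, 1, 8, 3, 4, 5, 0, 7, 8, 9, 4 respectively — never 11.

Both implications hold.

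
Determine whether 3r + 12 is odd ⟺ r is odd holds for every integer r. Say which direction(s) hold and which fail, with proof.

Equivalent; both directions hold.

(⇒) Suppose 3r + 12 is odd. Since 3 is odd, 3r and r have the same parity, so 3r + 12 ≡ r + 12 (mod 2). As 12 is even, 3r + 12 is odd exactly when r is odd. Thus r is odd.

(⇐) Conversely, suppose r is odd; write r = 2j + 1. Then 3r + 12 = 3·(2j + 1) + 12 = 2·3j + 15, which is odd.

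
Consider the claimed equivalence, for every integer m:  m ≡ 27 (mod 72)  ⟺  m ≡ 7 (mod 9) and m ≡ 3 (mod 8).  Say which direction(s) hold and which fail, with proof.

Both directions fail.

(⟹) This fails: m = 27 gives 27 ≡ 27 (mod 72) but 27 ≡ 0 (mod 9), so the conjunction on the right does not hold.

(⟸) This fails: m = 43 satisfies both congruences on the right (43 ≡ 7 mod 9 and 43 ≡ 3 mod 8) yet 43 ≡ 43 (mod 72), not 27.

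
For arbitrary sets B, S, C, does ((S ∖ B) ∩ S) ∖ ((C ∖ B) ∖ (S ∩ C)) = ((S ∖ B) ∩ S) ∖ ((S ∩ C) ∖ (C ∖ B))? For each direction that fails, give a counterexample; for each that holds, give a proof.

Both inclusions hold.

Forward inclusion. Let x ∈ ((S ∖ B) ∩ S) ∖ ((C ∖ B) ∖ (S ∩ C)). Then either x ∈ S and x ∉ B, C; or x ∈ S ∩ C and x ∉ B. In each case x ∈ ((S ∖ B) ∩ S) ∖ ((S ∩ C) ∖ (C ∖ B)), so ((S ∖ B) ∩ S) ∖ ((C ∖ B) ∖ (S ∩ C)) ⊆ ((S ∖ B) ∩ S) ∖ ((S ∩ C) ∖ (C ∖ B)).

Reverse inclusion. Let x ∈ ((S ∖ B) ∩ S) ∖ ((S ∩ C) ∖ (C ∖ B)). Then either x ∈ S and x ∉ B, C; or x ∈ S ∩ C and x ∉ B. In each case x ∈ ((S ∖ B) ∩ S) ∖ ((C ∖ B) ∖ (S ∩ C)), so ((S ∖ B) ∩ S) ∖ ((S ∩ C) ∖ (C ∖ B)) ⊆ ((S ∖ B) ∩ S) ∖ ((C ∖ B) ∖ (S ∩ C)).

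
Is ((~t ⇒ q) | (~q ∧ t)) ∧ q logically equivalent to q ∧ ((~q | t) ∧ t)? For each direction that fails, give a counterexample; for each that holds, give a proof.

Not equivalent: only (⇐) holds.

Forward direction. This fails. Under t = F, q = T, the left side is true but the right side is false.

Converse. Assume the antecedent. If t is true, the antecedent forces (t = T, q = T), and ((~t ⇒ q) | (~q ∧ t)) ∧ q holds there. If t is false, the antecedent cannot hold. Either way ((~t ⇒ q) | (~q ∧ t)) ∧ q holds.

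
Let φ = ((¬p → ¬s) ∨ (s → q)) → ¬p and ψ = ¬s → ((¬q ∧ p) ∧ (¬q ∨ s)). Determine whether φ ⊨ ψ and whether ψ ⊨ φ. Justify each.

[⇒] This fails. Under p = F, s = F, q = F, the left side is true but the right side is false.

[⇐] This fails. Under p = T, s = F, q = F, the left side is false but the right side is true.

Neither implication holds.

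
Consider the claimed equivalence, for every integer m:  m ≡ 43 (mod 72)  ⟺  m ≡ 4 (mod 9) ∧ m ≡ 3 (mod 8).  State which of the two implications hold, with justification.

Both directions fail.

Forward direction. This fails: m = 43 gives 43 ≡ 43 (mod 72) but 43 ≡ 7 (mod 9), so the conjunction on the right does not hold.

Converse. This fails: m = 67 satisfies both congruences on the right (67 ≡ 4 mod 9 and 67 ≡ 3 mod 8) yet 67 ≡ 67 (mod 72), not 43.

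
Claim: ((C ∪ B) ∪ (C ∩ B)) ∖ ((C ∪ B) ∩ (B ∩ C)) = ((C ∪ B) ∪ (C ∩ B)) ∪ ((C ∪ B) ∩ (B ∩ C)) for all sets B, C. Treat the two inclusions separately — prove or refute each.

(⊆) holds; (⊇) fails.

(⟹) Let x ∈ ((C ∪ B) ∪ (C ∩ B)) ∖ ((C ∪ B) ∩ (B ∩ C)). Then either x ∈ B and x ∉ C; or x ∈ C and x ∉ B. In each case x ∈ ((C ∪ B) ∪ (C ∩ B)) ∪ ((C ∪ B) ∩ (B ∩ C)), so ((C ∪ B) ∪ (C ∩ B)) ∖ ((C ∪ B) ∩ (B ∩ C)) ⊆ ((C ∪ B) ∪ (C ∩ B)) ∪ ((C ∪ B) ∩ (B ∩ C)).

(⟸) This inclusion fails. Take B = {1}, C = {1}; then 1 ∈ ((C ∪ B) ∪ (C ∩ B)) ∪ ((C ∪ B) ∩ (B ∩ C)) but 1 ∉ ((C ∪ B) ∪ (C ∩ B)) ∖ ((C ∪ B) ∩ (B ∩ C)).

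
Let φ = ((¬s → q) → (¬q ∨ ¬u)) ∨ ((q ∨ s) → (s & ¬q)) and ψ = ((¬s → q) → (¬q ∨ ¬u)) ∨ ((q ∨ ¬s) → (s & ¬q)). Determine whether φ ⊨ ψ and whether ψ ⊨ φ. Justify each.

The biconditional holds.

(→) Assume the antecedent. If u is true, the antecedent forces (u = T, s = F, q = F) or (u = T, s = T, q = F), and the consequent holds there. If u is false, the consequent reduces to true regardless of the other variables. Either way the consequent holds.

(←) Assume the antecedent. If u is true, the antecedent forces (u = T, s = F, q = F) or (u = T, s = T, q = F), and the consequent holds there. If u is false, the consequent reduces to true regardless of the other variables. Either way the consequent holds.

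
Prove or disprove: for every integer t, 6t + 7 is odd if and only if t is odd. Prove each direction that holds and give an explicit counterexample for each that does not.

Only the reverse direction holds.

[⇒] This fails: take t = 0. Then 6t + 7 = 7, which is odd, yet t = 0 is even, not odd.

[⇐] Suppose t is odd. Since 6 is even, 6t is even for every t, so 6t + 7 has the same parity as 7, which is odd. Hence 6t + 7 is odd.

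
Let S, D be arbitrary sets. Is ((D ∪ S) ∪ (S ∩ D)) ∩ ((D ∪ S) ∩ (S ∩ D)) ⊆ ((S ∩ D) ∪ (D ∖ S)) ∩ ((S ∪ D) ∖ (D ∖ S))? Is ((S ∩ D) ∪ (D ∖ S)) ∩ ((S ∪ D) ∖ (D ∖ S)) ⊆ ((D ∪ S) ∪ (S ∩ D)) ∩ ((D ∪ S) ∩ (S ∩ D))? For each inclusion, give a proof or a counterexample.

(⟹) Let x ∈ ((D ∪ S) ∪ (S ∩ D)) ∩ ((D ∪ S) ∩ (S ∩ D)). Then x ∈ S ∩ D, from which x ∈ ((S ∩ D) ∪ (D ∖ S)) ∩ ((S ∪ D) ∖ (D ∖ S)).

(⟸) Let x ∈ ((S ∩ D) ∪ (D ∖ S)) ∩ ((S ∪ D) ∖ (D ∖ S)). Then x ∈ S ∩ D, from which x ∈ ((D ∪ S) ∪ (S ∩ D)) ∩ ((D ∪ S) ∩ (S ∩ D)).

Both inclusions hold.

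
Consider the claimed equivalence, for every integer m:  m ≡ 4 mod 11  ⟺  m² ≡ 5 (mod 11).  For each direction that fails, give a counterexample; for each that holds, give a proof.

(→) Suppose m ≡ 4 mod 11. Write m = 11j + 4. Then (11j + 4)² = 121j² + 88j + 16 = 11(11j² + 8j + 1) + 5, so m² ≡ 5 (mod 11).

(←) This fails: take m = 7. Then 7² = 49 ≡ 5 (mod 11), yet 7 ≡ 7 (mod 11), not 4.

The forward direction holds; the converse fails.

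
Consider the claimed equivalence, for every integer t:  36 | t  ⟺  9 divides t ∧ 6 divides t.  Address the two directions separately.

The forward direction holds; the converse fails.

(⟸) This fails: take t = 18. Both 9 ∣ 18 and 6 ∣ 18, yet 18 is not a multiple of 36 (since 18 = 0·36 + 18), so 36 ∤ 18.

(⟹) If 36 ∣ t, write t = 36q. Since 36 = 4·9, t = 9·(4q), so 9 ∣ t; and since 36 = 6·6, t = 6·(6q), so 6 ∣ t.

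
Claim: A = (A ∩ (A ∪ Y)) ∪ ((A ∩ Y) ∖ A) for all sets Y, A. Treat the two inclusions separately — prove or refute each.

(⟹) Let x ∈ A. Then either x ∈ A and x ∉ Y; or x ∈ Y ∩ A. In each case x ∈ (A ∩ (A ∪ Y)) ∪ ((A ∩ Y) ∖ A), so A ⊆ (A ∩ (A ∪ Y)) ∪ ((A ∩ Y) ∖ A).

(⟸) Let x ∈ (A ∩ (A ∪ Y)) ∪ ((A ∩ Y) ∖ A). Then either x ∈ A and x ∉ Y; or x ∈ Y ∩ A. In each case x ∈ A, so (A ∩ (A ∪ Y)) ∪ ((A ∩ Y) ∖ A) ⊆ A.

Both inclusions hold; the sets are equal.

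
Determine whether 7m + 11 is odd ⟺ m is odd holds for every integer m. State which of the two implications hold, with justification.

Neither implication holds.

(⟹) This fails: m = 6 gives 7m + 11 = 53, which is odd, but 6 is even, not odd.

(⟸) This also fails: m = 5 is odd, but 7m + 11 = 46 is even, not odd.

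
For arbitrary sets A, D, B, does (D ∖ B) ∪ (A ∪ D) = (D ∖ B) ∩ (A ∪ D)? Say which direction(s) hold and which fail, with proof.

The sets are not equal: only the reverse inclusion holds.

(⟹) This inclusion fails. Take A = {1}, D = ∅, B = ∅; then 1 ∈ (D ∖ B) ∪ (A ∪ D) but 1 ∉ (D ∖ B) ∩ (A ∪ D).

(⟸) Let x ∈ (D ∖ B) ∩ (A ∪ D). Then either x ∈ D and x ∉ A, B; or x ∈ A ∩ D and x ∉ B. In each case x ∈ (D ∖ B) ∪ (A ∪ D), so (D ∖ B) ∩ (A ∪ D) ⊆ (D ∖ B) ∪ (A ∪ D).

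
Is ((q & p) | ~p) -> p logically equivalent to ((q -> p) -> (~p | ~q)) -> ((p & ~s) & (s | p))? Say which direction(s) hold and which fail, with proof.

Forward direction. This fails. Under p = T, s = T, q = F, the left side is true but the right side is false.

Converse. Assume the antecedent. If p is true, ((q & p) | ~p) -> p reduces to true regardless of the other variables. If p is false, the antecedent cannot hold. Either way ((q & p) | ~p) -> p holds.

Only the converse holds.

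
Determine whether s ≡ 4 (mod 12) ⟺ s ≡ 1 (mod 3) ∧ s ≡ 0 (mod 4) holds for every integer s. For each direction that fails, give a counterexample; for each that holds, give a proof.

[⇒] Suppose s ≡ 4 (mod 12); write s = 12j + 4. Since 3 ∣ 12, reducing mod 3 gives s ≡ 4 ≡ 1 (mod 3); since 4 ∣ 12, reducing mod 4 gives s ≡ 4 ≡ 0 (mod 4).

[⇐] Conversely, if s ≡ 1 (mod 3) and s ≡ 0 (mod 4), then by the Chinese remainder theorem s ≡ 4 (mod 12). This is exactly s ≡ 4 (mod 12).

The biconditional holds.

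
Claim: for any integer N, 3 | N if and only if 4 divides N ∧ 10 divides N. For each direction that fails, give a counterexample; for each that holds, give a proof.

(⇒) This fails: take N = 3. Certainly 3 ∣ 3, but 4 ∤ 3.

(⇐) This fails: take N = 20. Both 4 ∣ 20 and 10 ∣ 20, yet 20 is not a multiple of 3 (since 20 = 6·3 + 2), so 3 ∤ 20.

Neither implication holds.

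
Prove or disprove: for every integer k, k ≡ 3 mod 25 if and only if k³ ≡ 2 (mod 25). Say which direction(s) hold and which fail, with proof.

(→) Suppose k ≡ 3 mod 25. Write k = 25j + 3. Then (25j + 3)³ = 15625j³ + 5625j² + 675j + 27 = 25(625j³ + 225j² + 27j + 1) + 2, so k³ ≡ 2 (mod 25).

(←) Conversely, suppose k³ ≡ 2 (mod 25). The only residue r in {0, …, 24} with r³ ≡ 2 (mod 25) is r = 3, so k ≡ 3 (mod 25).

Both directions hold; the statement is true.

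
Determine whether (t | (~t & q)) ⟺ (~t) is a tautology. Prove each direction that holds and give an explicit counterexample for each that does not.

(→) This fails. Under t = T, q = F, the left side is true but the right side is false.

(←) This fails. Under t = F, q = F, the left side is false but the right side is true.

Both directions fail.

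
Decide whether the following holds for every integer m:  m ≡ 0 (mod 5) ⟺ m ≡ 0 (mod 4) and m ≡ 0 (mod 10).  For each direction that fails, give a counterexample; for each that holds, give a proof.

Only the reverse direction holds.

[⇒] This fails: m = 10 gives 10 ≡ 0 (mod 5) but 10 ≡ 2 (mod 4), so the conjunction on the right does not hold.

[⇐] Conversely, if m ≡ 0 (mod 4) and m ≡ 0 (mod 10), then by the Chinese remainder theorem m ≡ 0 (mod 20). Since 0 ≡ 0 (mod 5) and 5 ∣ 20, we get m ≡ 0 (mod 5).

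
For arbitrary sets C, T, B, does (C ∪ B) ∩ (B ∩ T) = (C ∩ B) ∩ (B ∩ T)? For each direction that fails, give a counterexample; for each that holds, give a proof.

Only the reverse inclusion holds.

Forward inclusion. This inclusion fails. Take C = ∅, T = {1}, B = {1}; then 1 ∈ (C ∪ B) ∩ (B ∩ T) but 1 ∉ (C ∩ B) ∩ (B ∩ T).

Reverse inclusion. Let x ∈ (C ∩ B) ∩ (B ∩ T). Then x ∈ C ∩ T ∩ B, from which x ∈ (C ∪ B) ∩ (B ∩ T).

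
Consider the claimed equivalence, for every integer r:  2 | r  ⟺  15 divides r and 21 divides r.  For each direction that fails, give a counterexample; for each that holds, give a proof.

Both directions fail.

(⇒) This fails: take r = 2. Certainly 2 ∣ 2, but 15 ∤ 2.

(⇐) This fails: take r = 105. Both 15 ∣ 105 and 21 ∣ 105, yet 105 is not a multiple of 2 (since 105 = 52·2 + 1), so 2 ∤ 105.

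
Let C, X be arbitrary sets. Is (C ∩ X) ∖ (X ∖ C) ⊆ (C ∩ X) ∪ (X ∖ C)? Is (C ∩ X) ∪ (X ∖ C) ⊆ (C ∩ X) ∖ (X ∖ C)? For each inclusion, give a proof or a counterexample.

(⊆) holds; (⊇) fails.

(⊆) Let x ∈ (C ∩ X) ∖ (X ∖ C). Then x ∈ C ∩ X, from which x ∈ (C ∩ X) ∪ (X ∖ C).

(⊇) This inclusion fails. Take C = ∅, X = {1}; then 1 ∈ (C ∩ X) ∪ (X ∖ C) but 1 ∉ (C ∩ X) ∖ (X ∖ C).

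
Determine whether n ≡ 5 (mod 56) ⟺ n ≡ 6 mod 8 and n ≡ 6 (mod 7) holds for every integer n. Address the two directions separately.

Neither implication holds.

(→) This fails: n = 5 gives 5 ≡ 5 (mod 56) but 5 ≡ 5 (mod 8), so the conjunction on the right does not hold.

(←) This fails: n = 6 satisfies both congruences on the right (6 ≡ 6 mod 8 and 6 ≡ 6 mod 7) yet 6 ≡ 6 (mod 56), not 5.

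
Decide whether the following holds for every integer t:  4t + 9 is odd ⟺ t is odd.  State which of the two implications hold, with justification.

Only the reverse direction holds.

(⇒) This fails: take t = 6. Then 4t + 9 = 33, which is odd, yet t = 6 is even, not odd.

(⇐) Suppose t is odd. Since 4 is even, 4t is even for every t, so 4t + 9 has the same parity as 9, which is odd. Hence 4t + 9 is odd.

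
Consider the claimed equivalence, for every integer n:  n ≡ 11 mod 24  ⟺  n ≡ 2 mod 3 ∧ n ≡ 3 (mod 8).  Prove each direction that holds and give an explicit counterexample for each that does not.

The biconditional holds.

(→) Suppose n ≡ 11 (mod 24); write n = 24j + 11. Since 3 ∣ 24, reducing mod 3 gives n ≡ 11 ≡ 2 (mod 3); since 8 ∣ 24, reducing mod 8 gives n ≡ 11 ≡ 3 (mod 8).

(←) Conversely, if n ≡ 2 (mod 3) and n ≡ 3 (mod 8), then by the Chinese remainder theorem n ≡ 11 (mod 24). This is exactly n ≡ 11 (mod 24).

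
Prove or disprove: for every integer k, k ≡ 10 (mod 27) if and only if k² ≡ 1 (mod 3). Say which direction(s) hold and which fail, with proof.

Converse. This fails: take k = 1. Then 1² = 1 ≡ 1 (mod 3), yet 1 ≡ 1 (mod 27), not 10.

Forward direction. Suppose k ≡ 10 (mod 27). Then k² ≡ 10² = 100 (mod 27), and since 3 ∣ 27, also k² ≡ 1 (mod 3).

Only the forward direction holds.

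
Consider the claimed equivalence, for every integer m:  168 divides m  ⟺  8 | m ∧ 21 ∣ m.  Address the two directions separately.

[⇒] If 168 ∣ m, write m = 168q. Since 168 = 21·8, m = 8·(21q), so 8 ∣ m; and since 168 = 8·21, m = 21·(8q), so 21 ∣ m.

[⇐] Suppose 8 ∣ m and 21 ∣ m. Any common multiple of 8 and 21 is a multiple of their lcm; here gcd(8, 21) = 1, so lcm(8, 21) = 8·21 = 168, so 168 ∣ m.

Both implications hold.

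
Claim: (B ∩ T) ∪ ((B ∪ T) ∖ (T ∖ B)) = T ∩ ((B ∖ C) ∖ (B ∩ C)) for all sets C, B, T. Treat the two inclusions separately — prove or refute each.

The sets are not equal: only the reverse inclusion holds.

(⟹) This inclusion fails. Take C = ∅, B = {1}, T = ∅; then 1 ∈ (B ∩ T) ∪ ((B ∪ T) ∖ (T ∖ B)) but 1 ∉ T ∩ ((B ∖ C) ∖ (B ∩ C)).

(⟸) Let x ∈ T ∩ ((B ∖ C) ∖ (B ∩ C)). Then x ∈ B ∩ T and x ∉ C, from which x ∈ (B ∩ T) ∪ ((B ∪ T) ∖ (T ∖ B)).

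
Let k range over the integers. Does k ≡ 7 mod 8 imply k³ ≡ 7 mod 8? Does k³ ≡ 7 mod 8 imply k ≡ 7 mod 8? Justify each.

Both directions hold.

[⇒] Suppose k ≡ 7 mod 8. Write k = 8j + 7. Then (8j + 7)³ = 512j³ + 1344j² + 1176j + 343 = 8(64j³ + 168j² + 147j + 42) + 7, so k³ ≡ 7 (mod 8).

[⇐] Conversely, suppose k³ ≡ 7 (mod 8). The only residue r in {0, …, 7} with r³ ≡ 7 (mod 8) is r = 7, so k ≡ 7 (mod 8).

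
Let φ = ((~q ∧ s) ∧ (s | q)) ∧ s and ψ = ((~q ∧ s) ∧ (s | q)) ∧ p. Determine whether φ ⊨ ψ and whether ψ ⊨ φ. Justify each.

Forward direction. This fails. Under s = T, q = F, p = F, the left side is true but the right side is false.

Converse. Assume the antecedent. If s is true, the antecedent forces (s = T, q = F, p = T), and ((~q ∧ s) ∧ (s | q)) ∧ s holds there. If s is false, the antecedent cannot hold. Either way ((~q ∧ s) ∧ (s | q)) ∧ s holds.

Only the reverse direction holds.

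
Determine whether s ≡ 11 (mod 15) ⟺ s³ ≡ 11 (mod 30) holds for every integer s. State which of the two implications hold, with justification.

Not equivalent: only (⇐) holds.

[⇒] This fails: take s = 26. Then 26 ≡ 11 (mod 15), but 26³ = 17576 ≡ 26 (mod 30), not 11.

[⇐] Conversely, the residues r modulo 30 with r³ ≡ 11 (mod 30) are exactly {11}, and each is ≡ 11 (mod 15).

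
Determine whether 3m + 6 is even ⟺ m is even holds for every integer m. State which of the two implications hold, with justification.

Both implications hold.

(⇒) Suppose 3m + 6 is even. Since 3 is odd, 3m and m have the same parity, so 3m + 6 ≡ m + 6 (mod 2). As 6 is even, 3m + 6 is even exactly when m is even. Thus m is even.

(⇐) Conversely, suppose m is even; write m = 2j. Then 3m + 6 = 3·(2j) + 6 = 2·3j + 6, which is even.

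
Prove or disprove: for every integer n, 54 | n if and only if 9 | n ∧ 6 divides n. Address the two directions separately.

The forward direction holds; the converse fails.

(→) If 54 ∣ n, write n = 54q. Since 54 = 6·9, n = 9·(6q), so 9 ∣ n; and since 54 = 9·6, n = 6·(9q), so 6 ∣ n.

(←) This fails: take n = 18. Both 9 ∣ 18 and 6 ∣ 18, yet 18 is not a multiple of 54 (since 18 = 0·54 + 18), so 54 ∤ 18.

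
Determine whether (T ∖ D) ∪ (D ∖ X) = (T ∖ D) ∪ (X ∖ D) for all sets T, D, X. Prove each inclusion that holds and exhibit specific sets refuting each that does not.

(⊆) fails and (⊇) fails.

(⊆) This inclusion fails. Take T = ∅, D = {1}, X = ∅; then 1 ∈ (T ∖ D) ∪ (D ∖ X) but 1 ∉ (T ∖ D) ∪ (X ∖ D).

(⊇) This inclusion fails. Take T = ∅, D = ∅, X = {1}; then 1 ∈ (T ∖ D) ∪ (X ∖ D) but 1 ∉ (T ∖ D) ∪ (D ∖ X).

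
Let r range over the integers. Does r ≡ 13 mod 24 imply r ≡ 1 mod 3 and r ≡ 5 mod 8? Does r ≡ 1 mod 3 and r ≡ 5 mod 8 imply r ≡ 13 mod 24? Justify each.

Both directions hold; the statement is true.

(⟹) Suppose r ≡ 13 (mod 24); write r = 24j + 13. Since 3 ∣ 24, reducing mod 3 gives r ≡ 13 ≡ 1 (mod 3); since 8 ∣ 24, reducing mod 8 gives r ≡ 13 ≡ 5 (mod 8).

(⟸) Conversely, if r ≡ 1 (mod 3) and r ≡ 5 (mod 8), then by the Chinese remainder theorem r ≡ 13 (mod 24). This is exactly r ≡ 13 (mod 24).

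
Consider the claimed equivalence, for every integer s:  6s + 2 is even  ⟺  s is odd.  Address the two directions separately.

(→) This fails: take s = 6. Then 6s + 2 = 38, which is even, yet s = 6 is even, not odd.

(←) Suppose s is odd. Since 6 is even, 6s is even for every s, so 6s + 2 has the same parity as 2, which is even. Hence 6s + 2 is even.

(⇒) fails; (⇐) holds.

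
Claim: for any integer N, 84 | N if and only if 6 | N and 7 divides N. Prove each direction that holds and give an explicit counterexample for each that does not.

Not equivalent: only (⇒) holds.

(⟹) If 84 ∣ N, write N = 84q. Since 84 = 14·6, N = 6·(14q), so 6 ∣ N; and since 84 = 12·7, N = 7·(12q), so 7 ∣ N.

(⟸) This fails: take N = 42. Both 6 ∣ 42 and 7 ∣ 42, yet 42 is not a multiple of 84 (since 42 = 0·84 + 42), so 84 ∤ 42.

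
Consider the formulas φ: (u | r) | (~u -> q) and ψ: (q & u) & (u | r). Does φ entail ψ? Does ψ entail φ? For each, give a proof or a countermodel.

Only the reverse direction holds.

(→) This fails. Under q = T, u = F, r = F, the left side is true but the right side is false.

(←) Assume the antecedent. If q is true, (u | r) | (~u -> q) reduces to true regardless of the other variables. If q is false, the antecedent cannot hold. Either way (u | r) | (~u -> q) holds.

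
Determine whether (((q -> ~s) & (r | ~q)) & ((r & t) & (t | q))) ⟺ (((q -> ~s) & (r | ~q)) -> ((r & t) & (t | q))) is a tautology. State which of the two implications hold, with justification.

(→) Assume the antecedent. If q is true, the antecedent forces (q = T, r = T, t = T, s = F), and the consequent holds there. If q is false, the antecedent forces (q = F, r = T, t = T, s = F) or (q = F, r = T, t = T, s = T), and the consequent holds there. Either way the consequent holds.

(←) This fails. Under q = T, r = F, t = F, s = F, the left side is false but the right side is true.

Not equivalent: only (⇒) holds.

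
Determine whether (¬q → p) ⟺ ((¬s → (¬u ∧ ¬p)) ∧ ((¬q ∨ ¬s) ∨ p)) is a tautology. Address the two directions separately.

(⇒) This fails. Under u = T, q = T, p = F, s = F, the left side is true but the right side is false.

(⇐) This fails. Under u = F, q = F, p = F, s = F, the left side is false but the right side is true.

Neither implication holds.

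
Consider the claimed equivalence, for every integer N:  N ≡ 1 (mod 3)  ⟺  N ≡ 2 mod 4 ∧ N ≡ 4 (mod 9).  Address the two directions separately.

The forward direction fails; the converse holds.

(→) This fails: N = 1 gives 1 ≡ 1 (mod 3) but 1 ≡ 1 (mod 4), so the conjunction on the right does not hold.

(←) Conversely, if N ≡ 2 (mod 4) and N ≡ 4 (mod 9), then by the Chinese remainder theorem N ≡ 22 (mod 36). Since 22 ≡ 1 (mod 3) and 3 ∣ 36, we get N ≡ 1 (mod 3).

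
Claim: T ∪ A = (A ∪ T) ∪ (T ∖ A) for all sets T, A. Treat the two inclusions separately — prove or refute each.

Both inclusions hold; the sets are equal.

(⊇) Let x ∈ (A ∪ T) ∪ (T ∖ A). Then either x ∈ T and x ∉ A; or x ∈ A and x ∉ T; or x ∈ T ∩ A. In each case x ∈ T ∪ A, so (A ∪ T) ∪ (T ∖ A) ⊆ T ∪ A.

(⊆) Let x ∈ T ∪ A. Then either x ∈ T and x ∉ A; or x ∈ A and x ∉ T; or x ∈ T ∩ A. In each case x ∈ (A ∪ T) ∪ (T ∖ A), so T ∪ A ⊆ (A ∪ T) ∪ (T ∖ A).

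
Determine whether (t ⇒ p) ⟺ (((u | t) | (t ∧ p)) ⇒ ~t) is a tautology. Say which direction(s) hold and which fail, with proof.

Not equivalent: only (⇐) holds.

Forward direction. This fails. Under t = T, u = F, p = T, the left side is true but the right side is false.

Converse. Assume the antecedent. If t is true, the antecedent cannot hold. If t is false, t ⇒ p reduces to true regardless of the other variables. Either way t ⇒ p holds.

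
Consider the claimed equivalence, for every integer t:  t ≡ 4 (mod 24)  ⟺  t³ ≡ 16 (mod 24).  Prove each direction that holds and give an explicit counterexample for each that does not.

Only the forward direction holds.

[⇒] Suppose t ≡ 4 (mod 24). Write t = 24j + 4. Then (24j + 4)³ = 13824j³ + 6912j² + 1152j + 64 = 24(576j³ + 288j² + 48j + 2) + 16, so t³ ≡ 16 (mod 24).

[⇐] This fails: take t = 10. Then 10³ = 1000 ≡ 16 (mod 24), yet 10 ≡ 10 (mod 24), not 4.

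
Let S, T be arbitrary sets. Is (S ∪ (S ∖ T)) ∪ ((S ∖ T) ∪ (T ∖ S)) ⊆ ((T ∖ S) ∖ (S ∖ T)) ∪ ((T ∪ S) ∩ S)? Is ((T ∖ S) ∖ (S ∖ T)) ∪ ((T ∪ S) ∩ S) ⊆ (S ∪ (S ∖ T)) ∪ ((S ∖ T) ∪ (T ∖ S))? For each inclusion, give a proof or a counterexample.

Forward inclusion. Let x ∈ (S ∪ (S ∖ T)) ∪ ((S ∖ T) ∪ (T ∖ S)). Then either x ∈ S and x ∉ T; or x ∈ T and x ∉ S; or x ∈ S ∩ T. In each case x ∈ ((T ∖ S) ∖ (S ∖ T)) ∪ ((T ∪ S) ∩ S), so (S ∪ (S ∖ T)) ∪ ((S ∖ T) ∪ (T ∖ S)) ⊆ ((T ∖ S) ∖ (S ∖ T)) ∪ ((T ∪ S) ∩ S).

Reverse inclusion. Let x ∈ ((T ∖ S) ∖ (S ∖ T)) ∪ ((T ∪ S) ∩ S). Then either x ∈ S and x ∉ T; or x ∈ T and x ∉ S; or x ∈ S ∩ T. In each case x ∈ (S ∪ (S ∖ T)) ∪ ((S ∖ T) ∪ (T ∖ S)), so ((T ∖ S) ∖ (S ∖ T)) ∪ ((T ∪ S) ∩ S) ⊆ (S ∪ (S ∖ T)) ∪ ((S ∖ T) ∪ (T ∖ S)).

Both inclusions hold; the sets are equal.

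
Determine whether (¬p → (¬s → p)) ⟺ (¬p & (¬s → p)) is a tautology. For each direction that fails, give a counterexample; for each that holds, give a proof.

(→) This fails. Under p = T, s = F, the left side is true but the right side is false.

(←) Assume the antecedent. If p is true, the antecedent cannot hold. If p is false, the antecedent forces (p = F, s = T), and ¬p → (¬s → p) holds there. Either way ¬p → (¬s → p) holds.

Only the converse holds.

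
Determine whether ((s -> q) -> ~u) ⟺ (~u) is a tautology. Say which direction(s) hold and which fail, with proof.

(⇒) fails; (⇐) holds.

(⇒) This fails. Under s = T, u = T, q = F, the left side is true but the right side is false.

(⇐) Assume the antecedent. If s is true, the antecedent forces (s = T, u = F, q = F) or (s = T, u = F, q = T), and (s -> q) -> ~u holds there. If s is false, the antecedent forces (s = F, u = F, q = F) or (s = F, u = F, q = T), and (s -> q) -> ~u holds there. Either way (s -> q) -> ~u holds.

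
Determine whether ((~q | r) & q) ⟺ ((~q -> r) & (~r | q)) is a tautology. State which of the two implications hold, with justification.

Only the forward direction holds.

(←) This fails. Under r = F, q = T, the left side is false but the right side is true.

(→) Assume the antecedent. If r is true, the antecedent forces (r = T, q = T), and (~q -> r) & (~r | q) holds there. If r is false, the antecedent cannot hold. Either way (~q -> r) & (~r | q) holds.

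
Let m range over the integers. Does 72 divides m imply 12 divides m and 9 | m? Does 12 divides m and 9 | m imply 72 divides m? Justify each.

Not equivalent: only (⇒) holds.

Converse. This fails: take m = 36. Both 12 ∣ 36 and 9 ∣ 36, yet 36 is not a multiple of 72 (since 36 = 0·72 + 36), so 72 ∤ 36.

Forward direction. If 72 ∣ m, write m = 72q. Since 72 = 6·12, m = 12·(6q), so 12 ∣ m; and since 72 = 8·9, m = 9·(8q), so 9 ∣ m.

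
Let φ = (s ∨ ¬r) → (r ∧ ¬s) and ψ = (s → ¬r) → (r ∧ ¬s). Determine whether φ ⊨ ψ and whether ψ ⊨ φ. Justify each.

Forward direction. Assume the antecedent. If r is true, (s → ¬r) → (r ∧ ¬s) reduces to true regardless of the other variables. If r is false, the antecedent cannot hold. Either way (s → ¬r) → (r ∧ ¬s) holds.

Converse. This fails. Under r = T, s = T, the left side is false but the right side is true.

Not equivalent: only (⇒) holds.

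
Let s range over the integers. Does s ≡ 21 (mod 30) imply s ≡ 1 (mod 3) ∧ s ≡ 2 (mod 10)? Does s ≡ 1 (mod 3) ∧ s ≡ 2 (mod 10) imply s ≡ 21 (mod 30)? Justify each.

[⇒] This fails: s = 21 gives 21 ≡ 21 (mod 30) but 21 ≡ 0 (mod 3), so the conjunction on the right does not hold.

[⇐] This fails: s = 22 satisfies both congruences on the right (22 ≡ 1 mod 3 and 22 ≡ 2 mod 10) yet 22 ≡ 22 (mod 30), not 21.

Neither direction holds.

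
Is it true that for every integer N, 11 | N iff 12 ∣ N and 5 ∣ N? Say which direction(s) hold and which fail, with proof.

[⇒] This fails: take N = 11. Certainly 11 ∣ 11, but 12 ∤ 11.

[⇐] This fails: take N = 60. Both 12 ∣ 60 and 5 ∣ 60, yet 60 is not a multiple of 11 (since 60 = 5·11 + 5), so 11 ∤ 60.

Neither implication holds.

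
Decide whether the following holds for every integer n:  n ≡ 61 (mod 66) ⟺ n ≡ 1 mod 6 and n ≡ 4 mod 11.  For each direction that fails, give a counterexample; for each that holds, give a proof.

(⇒) fails and (⇐) fails.

(⇒) This fails: n = 61 gives 61 ≡ 61 (mod 66) but 61 ≡ 6 (mod 11), so the conjunction on the right does not hold.

(⇐) This fails: n = 37 satisfies both congruences on the right (37 ≡ 1 mod 6 and 37 ≡ 4 mod 11) yet 37 ≡ 37 (mod 66), not 61.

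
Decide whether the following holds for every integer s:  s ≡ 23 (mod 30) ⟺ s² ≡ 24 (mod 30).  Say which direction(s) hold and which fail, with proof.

Neither direction holds.

(⟹) This fails: take s = 23. Then 23 ≡ 23 (mod 30), but 23² = 529 ≡ 19 (mod 30), not 24.

(⟸) This fails: take s = 12. Then 12² = 144 ≡ 24 (mod 30), yet 12 ≡ 12 (mod 30), not 23.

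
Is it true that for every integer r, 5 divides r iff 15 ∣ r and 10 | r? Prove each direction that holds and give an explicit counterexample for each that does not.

Not equivalent: only (⇐) holds.

(→) This fails: take r = 5. Certainly 5 ∣ 5, but 15 ∤ 5.

(←) Suppose 15 ∣ r and 10 ∣ r. Any common multiple of 15 and 10 is a multiple of their lcm; here lcm(15, 10) = 15·10/gcd(15, 10) = 150/5 = 30, so 30 ∣ r. Since 5 ∣ 30, it follows that 5 ∣ r.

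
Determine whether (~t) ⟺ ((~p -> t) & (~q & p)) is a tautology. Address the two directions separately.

Both directions fail.

(→) This fails. Under q = F, t = F, p = F, the left side is true but the right side is false.

(←) This fails. Under q = F, t = T, p = T, the left side is false but the right side is true.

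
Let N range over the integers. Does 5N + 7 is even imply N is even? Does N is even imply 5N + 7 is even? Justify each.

Neither direction holds.

Forward direction. This fails: N = 3 gives 5N + 7 = 22, which is even, but 3 is odd, not even.

Converse. This also fails: N = 0 is even, but 5N + 7 = 7 is odd, not even.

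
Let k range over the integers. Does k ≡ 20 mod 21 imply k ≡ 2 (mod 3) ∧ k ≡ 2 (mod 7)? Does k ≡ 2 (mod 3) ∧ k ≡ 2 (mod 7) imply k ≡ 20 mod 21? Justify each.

Forward direction. This fails: k = 20 gives 20 ≡ 20 (mod 21) but 20 ≡ 6 (mod 7), so the conjunction on the right does not hold.

Converse. This fails: k = 2 satisfies both congruences on the right (2 ≡ 2 mod 3 and 2 ≡ 2 mod 7) yet 2 ≡ 2 (mod 21), not 20.

Both directions fail.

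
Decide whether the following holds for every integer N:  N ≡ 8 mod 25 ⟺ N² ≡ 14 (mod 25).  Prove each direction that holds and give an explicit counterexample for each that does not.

(⟸) This fails: take N = 17. Then 17² = 289 ≡ 14 (mod 25), yet 17 ≡ 17 (mod 25), not 8.

(⟹) Suppose N ≡ 8 mod 25. Write N = 25j + 8. Then (25j + 8)² = 625j² + 400j + 64 = 25(25j² + 16j + 2) + 14, so N² ≡ 14 (mod 25).

The forward direction holds; the converse fails.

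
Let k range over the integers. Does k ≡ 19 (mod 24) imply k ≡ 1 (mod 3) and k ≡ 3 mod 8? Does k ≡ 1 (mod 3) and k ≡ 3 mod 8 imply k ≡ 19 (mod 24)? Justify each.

(⟸) If k ≡ 1 (mod 3) and k ≡ 3 (mod 8), then by the Chinese remainder theorem k ≡ 19 (mod 24). This is exactly k ≡ 19 (mod 24).

(⟹) Suppose k ≡ 19 (mod 24); write k = 24j + 19. Since 3 ∣ 24, reducing mod 3 gives k ≡ 19 ≡ 1 (mod 3); since 8 ∣ 24, reducing mod 8 gives k ≡ 19 ≡ 3 (mod 8).

Both directions hold.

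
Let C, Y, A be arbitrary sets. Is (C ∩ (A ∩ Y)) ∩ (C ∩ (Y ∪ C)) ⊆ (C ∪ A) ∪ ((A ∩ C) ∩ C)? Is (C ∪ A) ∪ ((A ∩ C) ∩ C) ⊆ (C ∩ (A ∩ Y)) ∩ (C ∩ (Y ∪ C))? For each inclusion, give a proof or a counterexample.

Forward inclusion. Let x ∈ (C ∩ (A ∩ Y)) ∩ (C ∩ (Y ∪ C)). Then x ∈ C ∩ Y ∩ A, from which x ∈ (C ∪ A) ∪ ((A ∩ C) ∩ C).

Reverse inclusion. This inclusion fails. Take C = {1}, Y = ∅, A = ∅; then 1 ∈ (C ∪ A) ∪ ((A ∩ C) ∩ C) but 1 ∉ (C ∩ (A ∩ Y)) ∩ (C ∩ (Y ∪ C)).

Only the forward inclusion holds.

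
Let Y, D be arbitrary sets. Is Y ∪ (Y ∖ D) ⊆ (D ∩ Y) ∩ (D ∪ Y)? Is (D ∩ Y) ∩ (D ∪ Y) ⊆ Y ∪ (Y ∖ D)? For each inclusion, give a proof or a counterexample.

Only the reverse inclusion holds.

(⊆) This inclusion fails. Take Y = {1}, D = ∅; then 1 ∈ Y ∪ (Y ∖ D) but 1 ∉ (D ∩ Y) ∩ (D ∪ Y).

(⊇) Let x ∈ (D ∩ Y) ∩ (D ∪ Y). Then x ∈ Y ∩ D, from which x ∈ Y ∪ (Y ∖ D).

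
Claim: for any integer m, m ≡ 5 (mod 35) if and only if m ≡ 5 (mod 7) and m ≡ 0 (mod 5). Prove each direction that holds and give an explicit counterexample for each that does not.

(←) If m ≡ 5 (mod 7) and m ≡ 0 (mod 5), then by the Chinese remainder theorem m ≡ 5 (mod 35). This is exactly m ≡ 5 (mod 35).

(→) Suppose m ≡ 5 (mod 35); write m = 35j + 5. Since 7 ∣ 35, reducing mod 7 gives m ≡ 5 (mod 7); since 5 ∣ 35, reducing mod 5 gives m ≡ 5 ≡ 0 (mod 5).

Both implications hold.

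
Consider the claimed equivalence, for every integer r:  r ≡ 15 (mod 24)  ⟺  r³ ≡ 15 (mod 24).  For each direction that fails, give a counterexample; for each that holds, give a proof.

The biconditional holds.

[⇒] Suppose r ≡ 15 (mod 24). Write r = 24j + 15. Then (24j + 15)³ = 13824j³ + 25920j² + 16200j + 3375 = 24(576j³ + 1080j² + 675j + 140) + 15, so r³ ≡ 15 (mod 24).

[⇐] Conversely, suppose r³ ≡ 15 (mod 24). The only residue r in {0, …, 23} with r³ ≡ 15 (mod 24) is r = 15, so r ≡ 15 (mod 24).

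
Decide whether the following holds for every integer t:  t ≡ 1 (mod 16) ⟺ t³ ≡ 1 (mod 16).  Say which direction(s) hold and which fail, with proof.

Equivalent; both directions hold.

Forward direction. Suppose t ≡ 1 (mod 16). Write t = 16j + 1. Then (16j + 1)³ = 4096j³ + 768j² + 48j + 1 = 16(256j³ + 48j² + 3j) + 1, so t³ ≡ 1 (mod 16).

Converse. Suppose t³ ≡ 1 (mod 16). The only residue r in {0, …, 15} with r³ ≡ 1 (mod 16) is r = 1, so t ≡ 1 (mod 16).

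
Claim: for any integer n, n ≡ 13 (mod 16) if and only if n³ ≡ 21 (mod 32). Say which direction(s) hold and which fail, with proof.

Only the reverse direction holds.

Forward direction. This fails: take n = 29. Then 29 ≡ 13 (mod 16), but 29³ = 24389 ≡ 5 (mod 32), not 21.

Converse. The residues r modulo 32 with r³ ≡ 21 (mod 32) are exactly {13}, and each is ≡ 13 (mod 16).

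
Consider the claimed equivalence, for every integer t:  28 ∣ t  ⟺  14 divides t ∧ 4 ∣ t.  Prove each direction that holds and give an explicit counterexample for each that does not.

Equivalent; both directions hold.

(→) If 28 ∣ t, write t = 28q. Since 28 = 2·14, t = 14·(2q), so 14 ∣ t; and since 28 = 7·4, t = 4·(7q), so 4 ∣ t.

(←) Suppose 14 ∣ t and 4 ∣ t. Any common multiple of 14 and 4 is a multiple of their lcm; here lcm(14, 4) = 14·4/gcd(14, 4) = 56/2 = 28, so 28 ∣ t.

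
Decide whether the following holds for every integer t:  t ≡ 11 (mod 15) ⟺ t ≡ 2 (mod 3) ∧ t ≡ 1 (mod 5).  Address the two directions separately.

The biconditional holds.

(→) Suppose t ≡ 11 (mod 15); write t = 15j + 11. Since 3 ∣ 15, reducing mod 3 gives t ≡ 11 ≡ 2 (mod 3); since 5 ∣ 15, reducing mod 5 gives t ≡ 11 ≡ 1 (mod 5).

(←) Conversely, if t ≡ 2 (mod 3) and t ≡ 1 (mod 5), then by the Chinese remainder theorem t ≡ 11 (mod 15). This is exactly t ≡ 11 (mod 15).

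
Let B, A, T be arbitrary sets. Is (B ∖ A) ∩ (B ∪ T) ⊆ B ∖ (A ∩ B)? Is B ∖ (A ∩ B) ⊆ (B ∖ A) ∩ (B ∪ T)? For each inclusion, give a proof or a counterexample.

Both inclusions hold.

(⊆) Let x ∈ (B ∖ A) ∩ (B ∪ T). Then either x ∈ B and x ∉ A, T; or x ∈ B ∩ T and x ∉ A. In each case x ∈ B ∖ (A ∩ B), so (B ∖ A) ∩ (B ∪ T) ⊆ B ∖ (A ∩ B).

(⊇) Let x ∈ B ∖ (A ∩ B). Then either x ∈ B and x ∉ A, T; or x ∈ B ∩ T and x ∉ A. In each case x ∈ (B ∖ A) ∩ (B ∪ T), so B ∖ (A ∩ B) ⊆ (B ∖ A) ∩ (B ∪ T).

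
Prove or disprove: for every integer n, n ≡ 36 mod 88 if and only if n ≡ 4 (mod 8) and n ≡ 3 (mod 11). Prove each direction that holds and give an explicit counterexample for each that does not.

(⇒) Suppose n ≡ 36 (mod 88); write n = 88j + 36. Since 8 ∣ 88, reducing mod 8 gives n ≡ 36 ≡ 4 (mod 8); since 11 ∣ 88, reducing mod 11 gives n ≡ 36 ≡ 3 (mod 11).

(⇐) Conversely, if n ≡ 4 (mod 8) and n ≡ 3 (mod 11), then by the Chinese remainder theorem n ≡ 36 (mod 88). This is exactly n ≡ 36 (mod 88).

Both directions hold; the statement is true.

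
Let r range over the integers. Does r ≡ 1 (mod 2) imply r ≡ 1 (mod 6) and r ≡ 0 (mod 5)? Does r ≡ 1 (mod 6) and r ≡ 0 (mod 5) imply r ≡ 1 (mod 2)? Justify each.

Not equivalent: only (⇐) holds.

(⇒) This fails: r = 1 gives 1 ≡ 1 (mod 2) but 1 ≡ 1 (mod 5), so the conjunction on the right does not hold.

(⇐) Conversely, if r ≡ 1 (mod 6) and r ≡ 0 (mod 5), then by the Chinese remainder theorem r ≡ 25 (mod 30). Since 25 ≡ 1 (mod 2) and 2 ∣ 30, we get r ≡ 1 (mod 2).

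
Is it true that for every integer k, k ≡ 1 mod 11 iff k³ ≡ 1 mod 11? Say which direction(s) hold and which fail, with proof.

Both directions hold; the statement is true.

(⇒) Suppose k ≡ 1 mod 11. Write k = 11j + 1. Then (11j + 1)³ = 1331j³ + 363j² + 33j + 1 = 11(121j³ + 33j² + 3j) + 1, so k³ ≡ 1 (mod 11).

(⇐) For the converse, argue contrapositively. If k ≢ 1 (mod 11), then k is congruent to one of 0, 2, 3, 4, 5, 6, 7, 8, 9, 10 modulo 11, and these give k³ ≡ 0, 8, 5, 9, 4, 7, 2, 6, 3, 10 respectively — never 1.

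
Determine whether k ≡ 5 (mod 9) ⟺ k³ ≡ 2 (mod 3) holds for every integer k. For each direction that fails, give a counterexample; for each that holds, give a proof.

(→) Suppose k ≡ 5 (mod 9). Then k³ ≡ 5³ = 125 (mod 9), and since 3 ∣ 9, also k³ ≡ 2 (mod 3).

(←) This fails: take k = 2. Then 2³ = 8 ≡ 2 (mod 3), yet 2 ≡ 2 (mod 9), not 5.

Only the forward implication holds.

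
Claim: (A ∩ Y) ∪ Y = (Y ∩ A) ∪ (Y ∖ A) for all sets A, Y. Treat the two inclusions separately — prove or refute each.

(⟹) Let x ∈ (A ∩ Y) ∪ Y. Then either x ∈ Y and x ∉ A; or x ∈ A ∩ Y. In each case x ∈ (Y ∩ A) ∪ (Y ∖ A), so (A ∩ Y) ∪ Y ⊆ (Y ∩ A) ∪ (Y ∖ A).

(⟸) Let x ∈ (Y ∩ A) ∪ (Y ∖ A). Then either x ∈ Y and x ∉ A; or x ∈ A ∩ Y. In each case x ∈ (A ∩ Y) ∪ Y, so (Y ∩ A) ∪ (Y ∖ A) ⊆ (A ∩ Y) ∪ Y.

Both inclusions hold; the sets are equal.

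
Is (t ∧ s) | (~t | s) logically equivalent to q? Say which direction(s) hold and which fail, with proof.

[⇒] This fails. Under s = F, q = F, t = F, the left side is true but the right side is false.

[⇐] This fails. Under s = F, q = T, t = T, the left side is false but the right side is true.

Neither direction holds.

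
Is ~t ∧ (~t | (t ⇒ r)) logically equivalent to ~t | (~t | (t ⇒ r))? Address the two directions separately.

(⟹) Assume the antecedent. If r is true, ~t | (~t | (t ⇒ r)) reduces to true regardless of the other variables. If r is false, the antecedent forces (r = F, t = F), and ~t | (~t | (t ⇒ r)) holds there. Either way ~t | (~t | (t ⇒ r)) holds.

(⟸) This fails. Under r = T, t = T, the left side is false but the right side is true.

Only the forward implication holds.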